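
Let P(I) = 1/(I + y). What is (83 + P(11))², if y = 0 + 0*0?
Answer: 835396/121 ≈ 6904.1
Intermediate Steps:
y = 0 (y = 0 + 0 = 0)
P(I) = 1/I (P(I) = 1/(I + 0) = 1/I)
(83 + P(11))² = (83 + 1/11)² = (914/11)² = 835396/121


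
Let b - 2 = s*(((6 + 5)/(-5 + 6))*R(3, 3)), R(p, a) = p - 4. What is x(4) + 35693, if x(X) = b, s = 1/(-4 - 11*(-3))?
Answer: 1606264/45 ≈ 35695.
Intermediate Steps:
R(p, a) = -4 + p
s = 1/45 (s = -⅓/(-15) = -1/15*(-⅓) = 1/45 ≈ 0.022222)
b = 79/45 (b = 2 + (((6 + 5)/(-5 + 6))*(-4 + 3))/45 = 2 + ((11/1)*(-1))/45 = 2 + ((11*1)*(-1))/45 = 2 + (11*(-1))/45 = 2 + (1/45)*(-11) = 2 - 11/45 = 79/45 ≈ 1.7556)
x(X) = 79/45
x(4) + 35693 = 79/45 + 35693 = 1606264/45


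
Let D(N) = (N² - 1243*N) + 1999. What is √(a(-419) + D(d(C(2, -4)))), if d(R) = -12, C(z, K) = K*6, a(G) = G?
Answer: 16*√65 ≈ 129.00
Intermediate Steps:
C(z, K) = 6*K
D(N) = 1999 + N² - 1243*N
√(a(-419) + D(d(C(2, -4)))) = √(-419 + (1999 + (-12)² - 1243*(-12))) = √(-419 + (1999 + 144 + 14916)) = √(-419 + 17059) = √16640 = 16*√65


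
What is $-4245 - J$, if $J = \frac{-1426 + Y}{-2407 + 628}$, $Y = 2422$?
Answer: $- \frac{2516953}{593} \approx -4244.4$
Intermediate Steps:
$J = - \frac{332}{593}$ ($J = \frac{-1426 + 2422}{-2407 + 628} = \frac{996}{-1779} = 996 \left(- \frac{1}{1779}\right) = - \frac{332}{593} \approx -0.55986$)
$-4245 - J = -4245 - - \frac{332}{593} = -4245 + \frac{332}{593} = - \frac{2516953}{593}$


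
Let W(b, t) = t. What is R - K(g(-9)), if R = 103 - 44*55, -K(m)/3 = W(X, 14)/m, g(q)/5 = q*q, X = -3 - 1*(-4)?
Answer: -312781/135 ≈ -2316.9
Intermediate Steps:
X = 1 (X = -3 + 4 = 1)
g(q) = 5*q**2 (g(q) = 5*(q*q) = 5*q**2)
K(m) = -42/m
R = -2317 (R = 103 - 2420 = -2317)
R - K(g(-9)) = -2317 - (-42)/(5*(-9)**2) = -2317 - (-42)/(5*81) = -2317 - (-42)/405 = -2317 - 1*(-14/135) = -2317 + 14/135 = -312781/135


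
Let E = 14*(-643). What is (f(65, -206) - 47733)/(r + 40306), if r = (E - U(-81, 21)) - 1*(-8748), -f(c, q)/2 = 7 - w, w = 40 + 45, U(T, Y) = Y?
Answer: -47577/40031 ≈ -1.1885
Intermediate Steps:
w = 85
E = -9002
f(c, q) = 156 (f(c, q) = -2*(7 - 1*85) = -2*(7 - 85) = -2*(-78) = 156)
r = -275 (r = (-9002 - 1*21) - 1*(-8748) = (-9002 - 21) + 8748 = -9023 + 8748 = -275)
(f(65, -206) - 47733)/(r + 40306) = (156 - 47733)/(-275 + 40306) = -47577/40031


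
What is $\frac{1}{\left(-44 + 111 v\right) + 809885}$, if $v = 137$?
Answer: $\frac{1}{825048} \approx 1.2121 \cdot 10^{-6}$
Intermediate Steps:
$\frac{1}{\left(-44 + 111 v\right) + 809885} = \frac{1}{\left(-44 + 111 \cdot 137\right) + 809885} = \frac{1}{\left(-44 + 15207\right) + 809885} = \frac{1}{15163 + 809885} = \frac{1}{825048}$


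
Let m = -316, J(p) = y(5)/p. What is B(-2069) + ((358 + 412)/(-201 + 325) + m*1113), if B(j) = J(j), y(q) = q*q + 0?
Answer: -45115603809/128278 ≈ -3.5170e+5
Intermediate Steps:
y(q) = q**2 (y(q) = q**2 + 0 = q**2)
J(p) = 25/p (J(p) = 5**2/p = 25/p)
B(j) = 25/j
B(-2069) + ((358 + 412)/(-201 + 325) + m*1113) = 25/(-2069) + ((358 + 412)/(-201 + 325) - 316*1113) = 25*(-1/2069) + (770/124 - 351708) = -25/2069 + (770*(1/124) - 351708) = -25/2069 + (385/62 - 351708) = -25/2069 - 21805511/62 = -45115603809/128278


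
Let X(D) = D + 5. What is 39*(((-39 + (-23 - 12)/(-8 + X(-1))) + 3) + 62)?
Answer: 5421/4 ≈ 1355.3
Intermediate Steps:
X(D) = 5 + D
39*(((-39 + (-23 - 12)/(-8 + X(-1))) + 3) + 62) = 39*(((-39 + (-23 - 12)/(-8 + (5 - 1))) + 3) + 62) = 39*(((-39 - 35/(-8 + 4)) + 3) + 62) = 39*(((-39 - 35/(-4)) + 3) + 62) = 39*(((-39 - 35*(-¼)) + 3) + 62) = 39*(((-39 + 35/4) + 3) + 62) = 39*((-121/4 + 3) + 62) = 39*(-109/4 + 62) = 39*(139/4) = 5421/4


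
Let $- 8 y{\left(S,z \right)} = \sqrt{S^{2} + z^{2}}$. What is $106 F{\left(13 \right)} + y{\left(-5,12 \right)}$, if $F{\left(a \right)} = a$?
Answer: $\frac{11011}{8} \approx 1376.4$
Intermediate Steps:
$y{\left(S,z \right)} = - \frac{\sqrt{S^{2} + z^{2}}}{8}$
$106 F{\left(13 \right)} + y{\left(-5,12 \right)} = 106 \cdot 13 - \frac{\sqrt{\left(-5\right)^{2} + 12^{2}}}{8} = 1378 - \frac{\sqrt{25 + 144}}{8} = 1378 - \frac{\sqrt{169}}{8} = 1378 - \frac{13}{8} = \frac{11011}{8}$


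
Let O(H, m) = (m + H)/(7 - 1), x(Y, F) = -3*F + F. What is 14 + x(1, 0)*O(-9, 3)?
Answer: 14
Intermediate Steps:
x(Y, F) = -2*F
O(H, m) = H/6 + m/6 (O(H, m) = (H + m)/6 = (H + m)*(⅙) = H/6 + m/6)
14 + x(1, 0)*O(-9, 3) = 14 + (-2*0)*((⅙)*(-9) + (⅙)*3) = 14 + 0*(-3/2 + ½) = 14 + 0*(-1) = 14 + 0 = 14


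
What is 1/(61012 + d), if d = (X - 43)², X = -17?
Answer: 1/64612 ≈ 1.5477e-5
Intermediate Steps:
d = 3600 (d = (-17 - 43)² = (-60)² = 3600)
1/(61012 + d) = 1/(61012 + 3600) = 1/64612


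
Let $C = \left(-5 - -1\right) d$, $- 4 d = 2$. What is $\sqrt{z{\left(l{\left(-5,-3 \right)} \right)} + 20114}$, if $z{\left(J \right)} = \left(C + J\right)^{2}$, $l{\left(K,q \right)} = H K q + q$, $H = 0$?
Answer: $3 \sqrt{2235} \approx 141.83$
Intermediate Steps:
$d = - \frac{1}{2}$ ($d = \left(- \frac{1}{4}\right) 2 = - \frac{1}{2} \approx -0.5$)
$C = 2$ ($C = \left(-5 - -1\right) \left(- \frac{1}{2}\right) = \left(-5 + 1\right) \left(- \frac{1}{2}\right) = \left(-4\right) \left(- \frac{1}{2}\right) = 2$)
$l{\left(K,q \right)} = q$ ($l{\left(K,q \right)} = 0 K q + q = 0 q + q = 0 + q = q$)
$z{\left(J \right)} = \left(2 + J\right)^{2}$
$\sqrt{z{\left(l{\left(-5,-3 \right)} \right)} + 20114} = \sqrt{\left(2 - 3\right)^{2} + 20114} = \sqrt{\left(-1\right)^{2} + 20114} = \sqrt{1 + 20114} = \sqrt{20115} = 3 \sqrt{2235}$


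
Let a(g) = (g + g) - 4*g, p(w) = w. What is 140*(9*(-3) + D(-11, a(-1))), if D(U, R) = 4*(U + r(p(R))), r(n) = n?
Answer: -8820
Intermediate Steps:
a(g) = -2*g (a(g) = 2*g - 4*g = -2*g)
D(U, R) = 4*R + 4*U (D(U, R) = 4*(U + R) = 4*(R + U) = 4*R + 4*U)
140*(9*(-3) + D(-11, a(-1))) = 140*(9*(-3) + (4*(-2*(-1)) + 4*(-11))) = 140*(-27 + (4*2 - 44)) = 140*(-27 + (8 - 44)) = 140*(-27 - 36) = 140*(-63) = -8820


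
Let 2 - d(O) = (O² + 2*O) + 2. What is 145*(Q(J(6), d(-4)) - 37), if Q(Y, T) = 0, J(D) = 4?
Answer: -5365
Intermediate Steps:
d(O) = -O² - 2*O (d(O) = 2 - ((O² + 2*O) + 2) = 2 - (2 + O² + 2*O) = 2 + (-2 - O² - 2*O) = -O² - 2*O)
145*(Q(J(6), d(-4)) - 37) = 145*(0 - 37) = 145*(-37) = -5365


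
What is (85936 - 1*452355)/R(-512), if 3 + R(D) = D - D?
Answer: 366419/3 ≈ 1.2214e+5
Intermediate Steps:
R(D) = -3 (R(D) = -3 + (D - D) = -3 + 0 = -3)
(85936 - 1*452355)/R(-512) = (85936 - 1*452355)/(-3) = (85936 - 452355)*(-1/3) = -366419*(-1/3) = 366419/3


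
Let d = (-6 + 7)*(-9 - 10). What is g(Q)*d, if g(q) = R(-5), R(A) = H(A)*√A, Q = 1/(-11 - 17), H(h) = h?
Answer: 95*I*√5 ≈ 212.43*I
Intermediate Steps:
d = -19 (d = 1*(-19) = -19)
Q = -1/28 (Q = 1/(-28) = -1/28 ≈ -0.035714)
R(A) = A^(3/2) (R(A) = A*√A = A^(3/2))
g(q) = -5*I*√5 (g(q) = (-5)^(3/2) = -5*I*√5)
g(Q)*d = -5*I*√5*(-19) = 95*I*√5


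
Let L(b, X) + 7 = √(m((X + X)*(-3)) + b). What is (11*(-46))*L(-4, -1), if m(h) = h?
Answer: 3542 - 506*√2 ≈ 2826.4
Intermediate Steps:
L(b, X) = -7 + √(b - 6*X) (L(b, X) = -7 + √((X + X)*(-3) + b) = -7 + √((2*X)*(-3) + b) = -7 + √(-6*X + b) = -7 + √(b - 6*X))
(11*(-46))*L(-4, -1) = (11*(-46))*(-7 + √(-4 - 6*(-1))) = -506*(-7 + √(-4 + 6)) = -506*(-7 + √2) = 3542 - 506*√2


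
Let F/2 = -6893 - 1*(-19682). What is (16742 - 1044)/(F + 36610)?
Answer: 7849/31094 ≈ 0.25243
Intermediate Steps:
F = 25578 (F = 2*(-6893 - 1*(-19682)) = 2*(-6893 + 19682) = 2*12789 = 25578)
(16742 - 1044)/(F + 36610) = (16742 - 1044)/(25578 + 36610) = 15698/62188 = 15698*(1/62188) = 7849/31094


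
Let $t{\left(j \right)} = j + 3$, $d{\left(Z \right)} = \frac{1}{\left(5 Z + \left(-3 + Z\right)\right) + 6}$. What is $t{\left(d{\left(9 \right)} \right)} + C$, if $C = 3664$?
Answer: $\frac{209020}{57} \approx 3667.0$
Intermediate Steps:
$d{\left(Z \right)} = \frac{1}{3 + 6 Z}$ ($d{\left(Z \right)} = \frac{1}{\left(-3 + 6 Z\right) + 6} = \frac{1}{3 + 6 Z}$)
$t{\left(j \right)} = 3 + j$
$t{\left(d{\left(9 \right)} \right)} + C = \left(3 + \frac{1}{3 \left(1 + 2 \cdot 9\right)}\right) + 3664 = \left(3 + \frac{1}{3 \left(1 + 18\right)}\right) + 3664 = \left(3 + \frac{1}{3 \cdot 19}\right) + 3664 = \left(3 + \frac{1}{3} \cdot \frac{1}{19}\right) + 3664 = \left(3 + \frac{1}{57}\right) + 3664 = \frac{172}{57} + 3664 = \frac{209020}{57}$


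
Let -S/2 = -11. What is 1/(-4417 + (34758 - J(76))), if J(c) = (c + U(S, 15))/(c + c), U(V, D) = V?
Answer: 76/2305867 ≈ 3.2959e-5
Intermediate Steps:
S = 22 (S = -2*(-11) = 22)
J(c) = (22 + c)/(2*c) (J(c) = (c + 22)/(c + c) = (22 + c)/((2*c)) = (22 + c)*(1/(2*c)) = (22 + c)/(2*c))
1/(-4417 + (34758 - J(76))) = 1/(-4417 + (34758 - (22 + 76)/(2*76))) = 1/(-4417 + (34758 - 98/(2*76))) = 1/(-4417 + (34758 - 1*49/76)) = 1/(-4417 + (34758 - 49/76)) = 1/(-4417 + 2641559/76) = 1/(2305867/76) = 76/2305867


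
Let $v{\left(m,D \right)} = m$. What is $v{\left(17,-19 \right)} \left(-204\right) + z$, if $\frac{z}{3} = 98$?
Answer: $-3174$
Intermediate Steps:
$z = 294$ ($z = 3 \cdot 98 = 294$)
$v{\left(17,-19 \right)} \left(-204\right) + z = 17 \left(-204\right) + 294 = -3468 + 294 = -3174$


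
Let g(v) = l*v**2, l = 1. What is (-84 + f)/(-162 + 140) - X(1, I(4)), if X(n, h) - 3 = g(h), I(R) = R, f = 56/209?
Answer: -34931/2299 ≈ -15.194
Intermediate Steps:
f = 56/209 (f = 56*(1/209) = 56/209 ≈ 0.26794)
g(v) = v**2 (g(v) = 1*v**2 = v**2)
X(n, h) = 3 + h**2
(-84 + f)/(-162 + 140) - X(1, I(4)) = (-84 + 56/209)/(-162 + 140) - (3 + 4**2) = -17500/209/(-22) - (3 + 16) = -17500/209*(-1/22) - 1*19 = 8750/2299 - 19 = -34931/2299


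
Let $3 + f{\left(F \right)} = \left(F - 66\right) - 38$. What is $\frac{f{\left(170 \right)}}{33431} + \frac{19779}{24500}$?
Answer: $\frac{662775249}{819059500} \approx 0.80919$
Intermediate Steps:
$f{\left(F \right)} = -107 + F$ ($f{\left(F \right)} = -3 + \left(\left(F - 66\right) - 38\right) = -3 + \left(\left(-66 + F\right) - 38\right) = -3 + \left(-104 + F\right) = -107 + F$)
$\frac{f{\left(170 \right)}}{33431} + \frac{19779}{24500} = \frac{-107 + 170}{33431} + \frac{19779}{24500} = 63 \cdot \frac{1}{33431} + 19779 \cdot \frac{1}{24500} = \frac{63}{33431} + \frac{19779}{24500} = \frac{662775249}{819059500}$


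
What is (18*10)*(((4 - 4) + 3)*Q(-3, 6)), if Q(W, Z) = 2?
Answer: 1080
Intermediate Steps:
(18*10)*(((4 - 4) + 3)*Q(-3, 6)) = (18*10)*(((4 - 4) + 3)*2) = 180*((0 + 3)*2) = 180*(3*2) = 180*6 = 1080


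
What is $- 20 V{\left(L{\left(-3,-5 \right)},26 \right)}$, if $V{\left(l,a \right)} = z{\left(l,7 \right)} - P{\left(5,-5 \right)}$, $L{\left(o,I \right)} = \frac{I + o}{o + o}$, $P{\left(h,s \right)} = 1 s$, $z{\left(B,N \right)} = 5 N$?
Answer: $-800$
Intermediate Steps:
$P{\left(h,s \right)} = s$
$L{\left(o,I \right)} = \frac{I + o}{2 o}$
$V{\left(l,a \right)} = 40$ ($V{\left(l,a \right)} = 5 \cdot 7 - -5 = 35 + 5 = 40$)
$- 20 V{\left(L{\left(-3,-5 \right)},26 \right)} = \left(-20\right) 40 = -800$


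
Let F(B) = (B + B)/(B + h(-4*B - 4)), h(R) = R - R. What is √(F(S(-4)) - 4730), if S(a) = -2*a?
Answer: 2*I*√1182 ≈ 68.76*I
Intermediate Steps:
h(R) = 0
F(B) = 2 (F(B) = (B + B)/(B + 0) = (2*B)/B = 2)
√(F(S(-4)) - 4730) = √(2 - 4730) = √(-4728) = 2*I*√1182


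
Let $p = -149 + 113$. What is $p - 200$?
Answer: $-236$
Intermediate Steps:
$p = -36$
$p - 200 = -36 - 200 = -236$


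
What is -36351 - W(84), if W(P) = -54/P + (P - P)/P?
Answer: -508905/14 ≈ -36350.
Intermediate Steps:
W(P) = -54/P (W(P) = -54/P + 0/P = -54/P + 0 = -54/P)
-36351 - W(84) = -36351 - (-54)/84 = -36351 - 1*(-9/14) = -36351 + 9/14 = -508905/14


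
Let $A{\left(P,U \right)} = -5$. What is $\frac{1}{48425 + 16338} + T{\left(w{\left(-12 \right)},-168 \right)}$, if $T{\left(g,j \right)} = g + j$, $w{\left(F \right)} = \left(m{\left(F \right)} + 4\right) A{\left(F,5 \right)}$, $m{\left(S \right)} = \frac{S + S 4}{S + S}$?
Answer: $- \frac{25969961}{129526} \approx -200.5$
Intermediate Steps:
$m{\left(S \right)} = \frac{5}{2}$ ($m{\left(S \right)} = \frac{S + 4 S}{2 S} = 5 S \frac{1}{2 S} = \frac{5}{2}$)
$w{\left(F \right)} = - \frac{65}{2}$ ($w{\left(F \right)} = \left(\frac{5}{2} + 4\right) \left(-5\right) = \frac{13}{2} \left(-5\right) = - \frac{65}{2}$)
$\frac{1}{48425 + 16338} + T{\left(w{\left(-12 \right)},-168 \right)} = \frac{1}{48425 + 16338} - \frac{401}{2} = \frac{1}{64763} - \frac{401}{2} = - \frac{25969961}{129526}$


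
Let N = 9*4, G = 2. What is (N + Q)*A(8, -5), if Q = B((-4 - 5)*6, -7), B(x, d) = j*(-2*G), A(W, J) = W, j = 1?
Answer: 256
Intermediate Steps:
N = 36
B(x, d) = -4 (B(x, d) = 1*(-2*2) = 1*(-4) = -4)
Q = -4
(N + Q)*A(8, -5) = (36 - 4)*8 = 32*8 = 256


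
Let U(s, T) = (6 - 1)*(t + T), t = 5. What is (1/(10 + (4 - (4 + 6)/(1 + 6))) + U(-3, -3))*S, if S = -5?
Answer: -4435/88 ≈ -50.398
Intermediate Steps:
U(s, T) = 25 + 5*T (U(s, T) = (6 - 1)*(5 + T) = 5*(5 + T) = 25 + 5*T)
(1/(10 + (4 - (4 + 6)/(1 + 6))) + U(-3, -3))*S = (1/(10 + (4 - (4 + 6)/(1 + 6))) + (25 + 5*(-3)))*(-5) = (1/(10 + (4 - 10/7)) + (25 - 15))*(-5) = (1/(10 + (4 - 10/7)) + 10)*(-5) = (1/(10 + 18/7) + 10)*(-5) = (1/(88/7) + 10)*(-5) = (7/88 + 10)*(-5) = (887/88)*(-5) = -4435/88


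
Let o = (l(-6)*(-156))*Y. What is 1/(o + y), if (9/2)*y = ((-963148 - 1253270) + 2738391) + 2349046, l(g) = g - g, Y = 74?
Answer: 9/5742038 ≈ 1.5674e-6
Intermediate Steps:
l(g) = 0
y = 5742038/9 (y = 2*(((-963148 - 1253270) + 2738391) + 2349046)/9 = 2*((-2216418 + 2738391) + 2349046)/9 = 2*(521973 + 2349046)/9 = (2/9)*2871019 = 5742038/9 ≈ 6.3800e+5)
o = 0 (o = (0*(-156))*74 = 0*74 = 0)
1/(o + y) = 1/(0 + 5742038/9) = 1/(5742038/9) = 9/5742038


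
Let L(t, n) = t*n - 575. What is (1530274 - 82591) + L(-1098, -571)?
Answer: 2074066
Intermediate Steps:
L(t, n) = -575 + n*t (L(t, n) = n*t - 575 = -575 + n*t)
(1530274 - 82591) + L(-1098, -571) = (1530274 - 82591) + (-575 - 571*(-1098)) = 1447683 + (-575 + 626958) = 1447683 + 626383 = 2074066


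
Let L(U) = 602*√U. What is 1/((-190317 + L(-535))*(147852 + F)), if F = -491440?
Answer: 190317/12511566888364852 + 43*I*√535/893683349168918 ≈ 1.5211e-11 + 1.1129e-12*I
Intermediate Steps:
1/((-190317 + L(-535))*(147852 + F)) = 1/((-190317 + 602*√(-535))*(147852 - 491440)) = 1/((-190317 + 602*(I*√535))*(-343588)) = 1/((-190317 + 602*I*√535)*(-343588)) = 1/(65390637396 - 206839976*I*√535)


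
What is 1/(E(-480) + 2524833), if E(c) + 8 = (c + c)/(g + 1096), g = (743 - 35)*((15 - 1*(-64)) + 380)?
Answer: 81517/205816159285 ≈ 3.9607e-7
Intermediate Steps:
g = 324972 (g = 708*((15 + 64) + 380) = 708*(79 + 380) = 708*459 = 324972)
E(c) = -8 + c/163034 (E(c) = -8 + (c + c)/(324972 + 1096) = -8 + (2*c)/326068 = -8 + (2*c)*(1/326068) = -8 + c/163034)
1/(E(-480) + 2524833) = 1/((-8 + (1/163034)*(-480)) + 2524833) = 1/((-8 - 240/81517) + 2524833) = 1/(-652376/81517 + 2524833) = 1/(205816159285/81517) = 81517/205816159285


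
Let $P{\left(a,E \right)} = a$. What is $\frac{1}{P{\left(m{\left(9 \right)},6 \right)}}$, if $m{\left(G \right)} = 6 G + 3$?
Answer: $\frac{1}{57} \approx 0.017544$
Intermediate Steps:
$m{\left(G \right)} = 3 + 6 G$
$\frac{1}{P{\left(m{\left(9 \right)},6 \right)}} = \frac{1}{3 + 6 \cdot 9} = \frac{1}{3 + 54} = \frac{1}{57}$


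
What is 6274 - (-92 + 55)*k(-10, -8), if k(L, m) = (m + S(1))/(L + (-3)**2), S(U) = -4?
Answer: 6718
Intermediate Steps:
k(L, m) = (-4 + m)/(9 + L) (k(L, m) = (m - 4)/(L + (-3)**2) = (-4 + m)/(L + 9) = (-4 + m)/(9 + L))
6274 - (-92 + 55)*k(-10, -8) = 6274 - (-92 + 55)*(-4 - 8)/(9 - 10) = 6274 - (-37)*-12/(-1) = 6274 - (-37)*(-1*(-12)) = 6274 - (-37)*12 = 6274 - 1*(-444) = 6274 + 444 = 6718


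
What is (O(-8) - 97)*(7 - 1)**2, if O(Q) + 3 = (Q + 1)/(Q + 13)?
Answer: -18252/5 ≈ -3650.4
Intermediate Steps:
O(Q) = -3 + (1 + Q)/(13 + Q) (O(Q) = -3 + (Q + 1)/(Q + 13) = -3 + (1 + Q)/(13 + Q))
(O(-8) - 97)*(7 - 1)**2 = (2*(-19 - 1*(-8))/(13 - 8) - 97)*(7 - 1)**2 = (2*(-19 + 8)/5 - 97)*6**2 = (2*(1/5)*(-11) - 97)*36 = (-22/5 - 97)*36 = -507/5*36 = -18252/5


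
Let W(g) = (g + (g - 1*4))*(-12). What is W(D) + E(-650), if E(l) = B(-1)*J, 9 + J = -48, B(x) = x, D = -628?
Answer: 15177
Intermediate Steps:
J = -57 (J = -9 - 48 = -57)
E(l) = 57 (E(l) = -1*(-57) = 57)
W(g) = 48 - 24*g (W(g) = (g + (g - 4))*(-12) = (g + (-4 + g))*(-12) = (-4 + 2*g)*(-12) = 48 - 24*g)
W(D) + E(-650) = (48 - 24*(-628)) + 57 = (48 + 15072) + 57 = 15120 + 57 = 15177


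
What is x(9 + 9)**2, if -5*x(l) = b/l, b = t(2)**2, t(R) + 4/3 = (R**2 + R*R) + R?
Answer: 114244/164025 ≈ 0.69650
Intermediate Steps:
t(R) = -4/3 + R + 2*R**2 (t(R) = -4/3 + ((R**2 + R*R) + R) = -4/3 + ((R**2 + R**2) + R) = -4/3 + (2*R**2 + R) = -4/3 + (R + 2*R**2) = -4/3 + R + 2*R**2)
b = 676/9 (b = (-4/3 + 2 + 2*2**2)**2 = (-4/3 + 2 + 2*4)**2 = (-4/3 + 2 + 8)**2 = (26/3)**2 = 676/9 ≈ 75.111)
x(l) = -676/(45*l)
x(9 + 9)**2 = (-676/(45*(9 + 9)))**2 = (-676/45/18)**2 = (-676/45*1/18)**2 = (-338/405)**2 = 114244/164025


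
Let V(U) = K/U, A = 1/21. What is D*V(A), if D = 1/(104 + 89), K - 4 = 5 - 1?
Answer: 168/193 ≈ 0.87047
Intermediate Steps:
K = 8 (K = 4 + (5 - 1) = 4 + 4 = 8)
A = 1/21 ≈ 0.047619
V(U) = 8/U
D = 1/193 ≈ 0.0051813
D*V(A) = (8/(1/21))/193 = (8*21)/193 = (1/193)*168 = 168/193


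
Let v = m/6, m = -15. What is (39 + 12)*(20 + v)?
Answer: 1785/2 ≈ 892.50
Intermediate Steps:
v = -5/2 (v = -15/6 = -15*1/6 = -5/2 ≈ -2.5000)
(39 + 12)*(20 + v) = (39 + 12)*(20 - 5/2) = 51*(35/2) = 1785/2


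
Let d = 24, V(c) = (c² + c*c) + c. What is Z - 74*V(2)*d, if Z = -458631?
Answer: -476391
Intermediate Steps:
V(c) = c + 2*c² (V(c) = (c² + c²) + c = 2*c² + c = c + 2*c²)
Z - 74*V(2)*d = -458631 - 74*(2*(1 + 2*2))*24 = -458631 - 74*(2*(1 + 4))*24 = -458631 - 74*(2*5)*24 = -458631 - 74*10*24 = -458631 - 740*24 = -458631 - 1*17760 = -458631 - 17760 = -476391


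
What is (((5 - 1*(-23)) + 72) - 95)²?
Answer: 25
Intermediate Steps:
(((5 - 1*(-23)) + 72) - 95)² = (((5 + 23) + 72) - 95)² = ((28 + 72) - 95)² = (100 - 95)² = 5² = 25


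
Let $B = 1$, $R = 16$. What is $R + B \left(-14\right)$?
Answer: $2$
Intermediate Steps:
$R + B \left(-14\right) = 16 + 1 \left(-14\right) = 16 - 14 = 2$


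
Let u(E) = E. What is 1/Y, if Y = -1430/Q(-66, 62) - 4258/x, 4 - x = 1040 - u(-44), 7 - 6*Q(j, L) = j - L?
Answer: -540/32191 ≈ -0.016775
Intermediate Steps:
Q(j, L) = 7/6 - j/6 + L/6 (Q(j, L) = 7/6 - (j - L)/6 = 7/6 + (-j/6 + L/6) = 7/6 - j/6 + L/6)
x = -1080 (x = 4 - (1040 - 1*(-44)) = 4 - (1040 + 44) = 4 - 1*1084 = 4 - 1084 = -1080)
Y = -32191/540 (Y = -1430/(7/6 - ⅙*(-66) + (⅙)*62) - 4258/(-1080) = -1430/(7/6 + 11 + 31/3) - 4258*(-1/1080) = -1430/45/2 + 2129/540 = -1430*2/45 + 2129/540 = -572/9 + 2129/540 = -32191/540 ≈ -59.613)
1/Y = 1/(-32191/540) = -540/32191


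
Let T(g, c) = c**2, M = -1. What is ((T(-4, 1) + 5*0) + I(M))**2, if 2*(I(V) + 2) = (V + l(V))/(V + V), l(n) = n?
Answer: 1/4 ≈ 0.25000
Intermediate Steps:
I(V) = -3/2 (I(V) = -2 + ((V + V)/(V + V))/2 = -2 + ((2*V)/((2*V)))/2 = -2 + ((2*V)*(1/(2*V)))/2 = -2 + (1/2)*1 = -2 + 1/2 = -3/2)
((T(-4, 1) + 5*0) + I(M))**2 = ((1**2 + 5*0) - 3/2)**2 = ((1 + 0) - 3/2)**2 = (1 - 3/2)**2 = (-1/2)**2 = 1/4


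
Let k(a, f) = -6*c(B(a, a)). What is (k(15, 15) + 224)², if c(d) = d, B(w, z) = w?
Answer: 17956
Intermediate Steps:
k(a, f) = -6*a
(k(15, 15) + 224)² = (-6*15 + 224)² = (-90 + 224)² = 134² = 17956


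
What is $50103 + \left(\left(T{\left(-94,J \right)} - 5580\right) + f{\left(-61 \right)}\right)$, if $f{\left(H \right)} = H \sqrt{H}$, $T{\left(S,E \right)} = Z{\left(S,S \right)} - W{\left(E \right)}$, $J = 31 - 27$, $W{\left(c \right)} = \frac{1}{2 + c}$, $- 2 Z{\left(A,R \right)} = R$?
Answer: $\frac{267419}{6} - 61 i \sqrt{61} \approx 44570.0 - 476.43 i$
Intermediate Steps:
$Z{\left(A,R \right)} = - \frac{R}{2}$
$J = 4$ ($J = 31 - 27 = 4$)
$T{\left(S,E \right)} = - \frac{1}{2 + E} - \frac{S}{2}$ ($T{\left(S,E \right)} = - \frac{S}{2} - \frac{1}{2 + E} = - \frac{1}{2 + E} - \frac{S}{2}$)
$f{\left(H \right)} = H^{\frac{3}{2}}$
$50103 + \left(\left(T{\left(-94,J \right)} - 5580\right) + f{\left(-61 \right)}\right) = 50103 - \left(5580 + 61 i \sqrt{61} - \frac{-2 - - 94 \left(2 + 4\right)}{2 \left(2 + 4\right)}\right) = 50103 - \left(5580 + 61 i \sqrt{61} - \frac{-2 - \left(-94\right) 6}{2 \cdot 6}\right) = 50103 - \left(5580 - \frac{-2 + 564}{12} + 61 i \sqrt{61}\right) = 50103 - \left(5580 - \frac{281}{6} + 61 i \sqrt{61}\right) = 50103 + \left(\left(\frac{281}{6} - 5580\right) - 61 i \sqrt{61}\right) = 50103 - \left(\frac{33199}{6} + 61 i \sqrt{61}\right) = \frac{267419}{6} - 61 i \sqrt{61}$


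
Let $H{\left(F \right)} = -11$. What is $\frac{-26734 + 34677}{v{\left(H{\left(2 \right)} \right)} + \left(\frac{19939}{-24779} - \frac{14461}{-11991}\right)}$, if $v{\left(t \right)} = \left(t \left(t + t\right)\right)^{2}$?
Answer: $\frac{2360063787627}{17400947096366} \approx 0.13563$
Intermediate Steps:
$v{\left(t \right)} = 4 t^{4}$ ($v{\left(t \right)} = \left(t 2 t\right)^{2} = \left(2 t^{2}\right)^{2} = 4 t^{4}$)
$\frac{-26734 + 34677}{v{\left(H{\left(2 \right)} \right)} + \left(\frac{19939}{-24779} - \frac{14461}{-11991}\right)} = \frac{-26734 + 34677}{4 \left(-11\right)^{4} + \left(\frac{19939}{-24779} - \frac{14461}{-11991}\right)} = \frac{7943}{4 \cdot 14641 + \left(19939 \left(- \frac{1}{24779}\right) - - \frac{14461}{11991}\right)} = \frac{7943}{58564 + \left(- \frac{19939}{24779} + \frac{14461}{11991}\right)} = \frac{7943}{58564 + \frac{119240570}{297124989}} = \frac{7943}{\frac{17400947096366}{297124989}} = 7943 \cdot \frac{297124989}{17400947096366} = \frac{2360063787627}{17400947096366}$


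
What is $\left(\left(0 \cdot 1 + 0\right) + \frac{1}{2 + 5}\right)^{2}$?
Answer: $\frac{1}{49} \approx 0.020408$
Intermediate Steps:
$\left(\left(0 \cdot 1 + 0\right) + \frac{1}{2 + 5}\right)^{2} = \left(\left(0 + 0\right) + \frac{1}{7}\right)^{2} = \left(0 + \frac{1}{7}\right)^{2} = \left(\frac{1}{7}\right)^{2} = \frac{1}{49}$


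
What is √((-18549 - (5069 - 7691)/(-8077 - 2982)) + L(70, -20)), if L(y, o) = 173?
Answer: I*√2247441011554/11059 ≈ 135.56*I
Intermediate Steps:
√((-18549 - (5069 - 7691)/(-8077 - 2982)) + L(70, -20)) = √((-18549 - (5069 - 7691)/(-8077 - 2982)) + 173) = √((-18549 - (-2622)/(-11059)) + 173) = √((-18549 - (-2622)*(-1)/11059) + 173) = √((-18549 - 1*2622/11059) + 173) = √((-18549 - 2622/11059) + 173) = √(-205136013/11059 + 173) = √(-203222806/11059) = I*√2247441011554/11059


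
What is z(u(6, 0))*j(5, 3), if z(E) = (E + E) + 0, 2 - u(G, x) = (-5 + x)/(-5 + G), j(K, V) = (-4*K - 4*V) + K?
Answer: -378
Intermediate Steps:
j(K, V) = -4*V - 3*K
u(G, x) = 2 - (-5 + x)/(-5 + G)
z(E) = 2*E (z(E) = 2*E + 0 = 2*E)
z(u(6, 0))*j(5, 3) = (2*((-5 - 1*0 + 2*6)/(-5 + 6)))*(-4*3 - 3*5) = (2*((-5 + 0 + 12)/1))*(-12 - 15) = (2*(1*7))*(-27) = (2*7)*(-27) = 14*(-27) = -378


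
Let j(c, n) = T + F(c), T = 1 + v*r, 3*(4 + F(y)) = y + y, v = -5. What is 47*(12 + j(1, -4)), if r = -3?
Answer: 3478/3 ≈ 1159.3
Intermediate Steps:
F(y) = -4 + 2*y/3 (F(y) = -4 + (y + y)/3 = -4 + (2*y)/3 = -4 + 2*y/3)
T = 16 (T = 1 - 5*(-3) = 1 + 15 = 16)
j(c, n) = 12 + 2*c/3 (j(c, n) = 16 + (-4 + 2*c/3) = 12 + 2*c/3)
47*(12 + j(1, -4)) = 47*(12 + (12 + (⅔)*1)) = 47*(12 + (12 + ⅔)) = 47*(12 + 38/3) = 47*(74/3) = 3478/3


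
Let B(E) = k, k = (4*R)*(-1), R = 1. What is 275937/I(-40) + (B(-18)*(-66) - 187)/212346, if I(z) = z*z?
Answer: 29297120701/169876800 ≈ 172.46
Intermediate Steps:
I(z) = z²
k = -4 (k = (4*1)*(-1) = 4*(-1) = -4)
B(E) = -4
275937/I(-40) + (B(-18)*(-66) - 187)/212346 = 275937/((-40)²) + (-4*(-66) - 187)/212346 = 275937/1600 + (264 - 187)*(1/212346) = 275937*(1/1600) + 77*(1/212346) = 275937/1600 + 77/212346 = 29297120701/169876800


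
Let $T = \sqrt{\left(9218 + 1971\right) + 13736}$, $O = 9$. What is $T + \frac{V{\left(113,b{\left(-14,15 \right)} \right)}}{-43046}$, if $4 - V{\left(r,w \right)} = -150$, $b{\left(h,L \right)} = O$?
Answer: $- \frac{77}{21523} + 5 \sqrt{997} \approx 157.87$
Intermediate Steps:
$b{\left(h,L \right)} = 9$
$V{\left(r,w \right)} = 154$ ($V{\left(r,w \right)} = 4 - -150 = 4 + 150 = 154$)
$T = 5 \sqrt{997}$ ($T = \sqrt{11189 + 13736} = \sqrt{24925} = 5 \sqrt{997} \approx 157.88$)
$T + \frac{V{\left(113,b{\left(-14,15 \right)} \right)}}{-43046} = 5 \sqrt{997} + \frac{154}{-43046} = 5 \sqrt{997} + 154 \left(- \frac{1}{43046}\right) = 5 \sqrt{997} - \frac{77}{21523} = - \frac{77}{21523} + 5 \sqrt{997}$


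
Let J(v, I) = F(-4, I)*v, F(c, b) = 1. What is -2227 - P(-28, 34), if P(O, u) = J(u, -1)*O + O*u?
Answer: -323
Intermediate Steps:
J(v, I) = v (J(v, I) = 1*v = v)
P(O, u) = 2*O*u (P(O, u) = u*O + O*u = O*u + O*u = 2*O*u)
-2227 - P(-28, 34) = -2227 - 2*(-28)*34 = -2227 - 1*(-1904) = -2227 + 1904 = -323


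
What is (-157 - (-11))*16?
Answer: -2336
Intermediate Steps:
(-157 - (-11))*16 = (-157 - 1*(-11))*16 = (-157 + 11)*16 = -146*16 = -2336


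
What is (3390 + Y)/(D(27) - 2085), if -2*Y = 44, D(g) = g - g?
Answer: -3368/2085 ≈ -1.6153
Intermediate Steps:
D(g) = 0
Y = -22 (Y = -½*44 = -22)
(3390 + Y)/(D(27) - 2085) = (3390 - 22)/(0 - 2085) = 3368/(-2085) = 3368*(-1/2085) = -3368/2085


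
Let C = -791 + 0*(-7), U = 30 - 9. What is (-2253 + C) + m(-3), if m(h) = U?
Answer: -3023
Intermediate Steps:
U = 21
C = -791 (C = -791 + 0 = -791)
m(h) = 21
(-2253 + C) + m(-3) = (-2253 - 791) + 21 = -3044 + 21 = -3023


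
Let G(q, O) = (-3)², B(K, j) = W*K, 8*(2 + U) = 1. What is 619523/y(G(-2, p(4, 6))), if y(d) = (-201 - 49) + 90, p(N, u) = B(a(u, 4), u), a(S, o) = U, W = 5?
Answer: -619523/160 ≈ -3872.0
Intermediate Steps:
U = -15/8 (U = -2 + (⅛)*1 = -2 + ⅛ = -15/8 ≈ -1.8750)
a(S, o) = -15/8
B(K, j) = 5*K
p(N, u) = -75/8 (p(N, u) = 5*(-15/8) = -75/8)
G(q, O) = 9
y(d) = -160 (y(d) = -250 + 90 = -160)
619523/y(G(-2, p(4, 6))) = 619523/(-160) = 619523*(-1/160) = -619523/160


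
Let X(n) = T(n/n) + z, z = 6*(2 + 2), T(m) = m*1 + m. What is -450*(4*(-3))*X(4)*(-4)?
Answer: -561600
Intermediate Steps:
T(m) = 2*m (T(m) = m + m = 2*m)
z = 24 (z = 6*4 = 24)
X(n) = 26 (X(n) = 2*(n/n) + 24 = 2*1 + 24 = 2 + 24 = 26)
-450*(4*(-3))*X(4)*(-4) = -450*(4*(-3))*26*(-4) = -450*(-12*26)*(-4) = -(-140400)*(-4) = -450*1248 = -561600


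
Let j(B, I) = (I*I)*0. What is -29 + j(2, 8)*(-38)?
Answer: -29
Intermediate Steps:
j(B, I) = 0 (j(B, I) = I²*0 = 0)
-29 + j(2, 8)*(-38) = -29 + 0*(-38) = -29 + 0 = -29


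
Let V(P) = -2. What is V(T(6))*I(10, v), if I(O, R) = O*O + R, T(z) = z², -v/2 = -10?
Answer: -240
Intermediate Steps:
v = 20 (v = -2*(-10) = 20)
I(O, R) = R + O² (I(O, R) = O² + R = R + O²)
V(T(6))*I(10, v) = -2*(20 + 10²) = -2*(20 + 100) = -2*120 = -240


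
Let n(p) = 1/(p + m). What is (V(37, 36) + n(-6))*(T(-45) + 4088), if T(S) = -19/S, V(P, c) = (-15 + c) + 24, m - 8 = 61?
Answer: 521764444/2835 ≈ 1.8404e+5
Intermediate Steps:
m = 69 (m = 8 + 61 = 69)
n(p) = 1/(69 + p) (n(p) = 1/(p + 69) = 1/(69 + p))
V(P, c) = 9 + c
(V(37, 36) + n(-6))*(T(-45) + 4088) = ((9 + 36) + 1/(69 - 6))*(-19/(-45) + 4088) = (45 + 1/63)*(-19*(-1/45) + 4088) = (45 + 1/63)*(19/45 + 4088) = (2836/63)*(183979/45) = 521764444/2835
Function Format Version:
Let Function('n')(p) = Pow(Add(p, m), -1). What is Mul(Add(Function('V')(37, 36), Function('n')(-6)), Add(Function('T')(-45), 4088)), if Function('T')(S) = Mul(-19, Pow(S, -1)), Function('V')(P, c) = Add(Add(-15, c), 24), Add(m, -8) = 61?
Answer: Rational(521764444, 2835) ≈ 1.8404e+5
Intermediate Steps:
m = 69 (m = Add(8, 61) = 69)
Function('n')(p) = Pow(Add(69, p), -1) (Function('n')(p) = Pow(Add(p, 69), -1) = Pow(Add(69, p), -1))
Function('V')(P, c) = Add(9, c)
Mul(Add(Function('V')(37, 36), Function('n')(-6)), Add(Function('T')(-45), 4088)) = Mul(Add(Add(9, 36), Pow(Add(69, -6), -1)), Add(Mul(-19, Pow(-45, -1)), 4088)) = Mul(Add(45, Pow(63, -1)), Add(Mul(-19, Rational(-1, 45)), 4088)) = Mul(Add(45, Rational(1, 63)), Add(Rational(19, 45), 4088)) = Mul(Rational(2836, 63), Rational(183979, 45)) = Rational(521764444, 2835)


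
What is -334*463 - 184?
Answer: -154826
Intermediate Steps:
-334*463 - 184 = -154642 - 184 = -154826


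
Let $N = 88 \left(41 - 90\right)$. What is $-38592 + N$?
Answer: $-42904$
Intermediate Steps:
$N = -4312$ ($N = 88 \left(-49\right) = -4312$)
$-38592 + N = -38592 - 4312 = -42904$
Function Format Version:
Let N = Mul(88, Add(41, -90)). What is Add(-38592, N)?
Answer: -42904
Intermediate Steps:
N = -4312 (N = Mul(88, -49) = -4312)
Add(-38592, N) = Add(-38592, -4312) = -42904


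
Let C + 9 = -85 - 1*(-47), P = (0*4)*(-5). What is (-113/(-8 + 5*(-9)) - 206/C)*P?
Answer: 0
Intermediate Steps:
P = 0 (P = 0*(-5) = 0)
C = -47 (C = -9 + (-85 - 1*(-47)) = -9 + (-85 + 47) = -9 - 38 = -47)
(-113/(-8 + 5*(-9)) - 206/C)*P = (-113/(-8 + 5*(-9)) - 206/(-47))*0 = (-113/(-8 - 45) - 206*(-1/47))*0 = (-113/(-53) + 206/47)*0 = (-113*(-1/53) + 206/47)*0 = (113/53 + 206/47)*0 = (16229/2491)*0 = 0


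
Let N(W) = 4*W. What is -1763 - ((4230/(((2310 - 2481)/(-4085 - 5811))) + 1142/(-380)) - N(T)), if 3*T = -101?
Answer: -140613557/570 ≈ -2.4669e+5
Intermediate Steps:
T = -101/3 (T = (⅓)*(-101) = -101/3 ≈ -33.667)
-1763 - ((4230/(((2310 - 2481)/(-4085 - 5811))) + 1142/(-380)) - N(T)) = -1763 - ((4230/(((2310 - 2481)/(-4085 - 5811))) + 1142/(-380)) - 4*(-101)/3) = -1763 - ((4230/((-171/(-9896))) + 1142*(-1/380)) - 1*(-404/3)) = -1763 - ((4230/((-171*(-1/9896))) - 571/190) + 404/3) = -1763 - ((4230/(171/9896) - 571/190) + 404/3) = -1763 - ((4230*(9896/171) - 571/190) + 404/3) = -1763 - ((4651120/19 - 571/190) + 404/3) = -1763 - (46510629/190 + 404/3) = -1763 - 1*139608647/570 = -1763 - 139608647/570 = -140613557/570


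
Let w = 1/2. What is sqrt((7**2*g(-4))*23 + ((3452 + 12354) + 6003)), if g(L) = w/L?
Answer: sqrt(346690)/4 ≈ 147.20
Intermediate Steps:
w = 1/2 ≈ 0.50000
g(L) = 1/(2*L)
sqrt((7**2*g(-4))*23 + ((3452 + 12354) + 6003)) = sqrt((7**2*((1/2)/(-4)))*23 + ((3452 + 12354) + 6003)) = sqrt((49*((1/2)*(-1/4)))*23 + (15806 + 6003)) = sqrt((49*(-1/8))*23 + 21809) = sqrt(-49/8*23 + 21809) = sqrt(-1127/8 + 21809) = sqrt(173345/8) = sqrt(346690)/4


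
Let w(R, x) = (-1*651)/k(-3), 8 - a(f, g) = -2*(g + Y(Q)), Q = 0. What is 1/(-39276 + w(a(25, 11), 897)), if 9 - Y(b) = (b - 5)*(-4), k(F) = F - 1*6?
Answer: -3/117611 ≈ -2.5508e-5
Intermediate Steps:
k(F) = -6 + F (k(F) = F - 6 = -6 + F)
Y(b) = -11 + 4*b (Y(b) = 9 - (b - 5)*(-4) = 9 - (-5 + b)*(-4) = 9 - (20 - 4*b) = 9 + (-20 + 4*b) = -11 + 4*b)
a(f, g) = -14 + 2*g (a(f, g) = 8 - (-2)*(g + (-11 + 4*0)) = 8 - (-2)*(g + (-11 + 0)) = 8 - (-2)*(g - 11) = 8 - (-2)*(-11 + g) = 8 - (22 - 2*g) = 8 + (-22 + 2*g) = -14 + 2*g)
w(R, x) = 217/3 (w(R, x) = (-1*651)/(-6 - 3) = -651/(-9) = -651*(-⅑) = 217/3)
1/(-39276 + w(a(25, 11), 897)) = 1/(-39276 + 217/3) = 1/(-117611/3) = -3/117611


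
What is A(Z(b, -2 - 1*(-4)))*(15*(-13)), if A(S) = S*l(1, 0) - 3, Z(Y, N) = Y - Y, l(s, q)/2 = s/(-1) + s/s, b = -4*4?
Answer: 585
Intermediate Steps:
b = -16
l(s, q) = 2 - 2*s (l(s, q) = 2*(s/(-1) + s/s) = 2*(s*(-1) + 1) = 2*(-s + 1) = 2*(1 - s) = 2 - 2*s)
Z(Y, N) = 0
A(S) = -3 (A(S) = S*(2 - 2*1) - 3 = S*(2 - 2) - 3 = S*0 - 3 = 0 - 3 = -3)
A(Z(b, -2 - 1*(-4)))*(15*(-13)) = -45*(-13) = -3*(-195) = 585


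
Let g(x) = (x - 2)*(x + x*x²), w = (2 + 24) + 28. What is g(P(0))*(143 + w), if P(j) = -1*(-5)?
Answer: 76830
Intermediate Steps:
P(j) = 5
w = 54 (w = 26 + 28 = 54)
g(x) = (-2 + x)*(x + x³)
g(P(0))*(143 + w) = (5*(-2 + 5 + 5³ - 2*5²))*(143 + 54) = (5*(-2 + 5 + 125 - 2*25))*197 = (5*(-2 + 5 + 125 - 50))*197 = (5*78)*197 = 390*197 = 76830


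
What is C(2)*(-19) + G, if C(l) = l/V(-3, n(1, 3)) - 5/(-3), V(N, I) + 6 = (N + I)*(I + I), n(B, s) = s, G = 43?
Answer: 53/3 ≈ 17.667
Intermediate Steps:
V(N, I) = -6 + 2*I*(I + N) (V(N, I) = -6 + (N + I)*(I + I) = -6 + (I + N)*(2*I) = -6 + 2*I*(I + N))
C(l) = 5/3 - l/6 (C(l) = l/(-6 + 2*3² + 2*3*(-3)) - 5/(-3) = l/(-6 + 2*9 - 18) - 5*(-⅓) = l/(-6 + 18 - 18) + 5/3 = l/(-6) + 5/3 = l*(-⅙) + 5/3 = -l/6 + 5/3 = 5/3 - l/6)
C(2)*(-19) + G = (5/3 - ⅙*2)*(-19) + 43 = (5/3 - ⅓)*(-19) + 43 = (4/3)*(-19) + 43 = -76/3 + 43 = 53/3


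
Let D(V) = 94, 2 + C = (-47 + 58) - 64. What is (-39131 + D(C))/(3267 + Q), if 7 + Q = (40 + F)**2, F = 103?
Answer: -39037/23709 ≈ -1.6465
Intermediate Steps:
C = -55 (C = -2 + ((-47 + 58) - 64) = -2 + (11 - 64) = -2 - 53 = -55)
Q = 20442 (Q = -7 + (40 + 103)**2 = -7 + 143**2 = -7 + 20449 = 20442)
(-39131 + D(C))/(3267 + Q) = (-39131 + 94)/(3267 + 20442) = -39037/23709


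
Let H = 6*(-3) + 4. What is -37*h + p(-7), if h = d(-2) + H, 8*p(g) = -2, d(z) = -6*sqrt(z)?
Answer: 2071/4 + 222*I*sqrt(2) ≈ 517.75 + 313.96*I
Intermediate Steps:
p(g) = -1/4 (p(g) = (1/8)*(-2) = -1/4)
H = -14 (H = -18 + 4 = -14)
h = -14 - 6*I*sqrt(2) (h = -6*I*sqrt(2) - 14 = -14 - 6*I*sqrt(2) ≈ -14.0 - 8.4853*I)
-37*h + p(-7) = -37*(-14 - 6*I*sqrt(2)) - 1/4 = (518 + 222*I*sqrt(2)) - 1/4 = 2071/4 + 222*I*sqrt(2)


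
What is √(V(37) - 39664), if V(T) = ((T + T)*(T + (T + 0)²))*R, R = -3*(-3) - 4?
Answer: 2*√120139 ≈ 693.22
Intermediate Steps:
R = 5 (R = 9 - 4 = 5)
V(T) = 10*T*(T + T²) (V(T) = ((T + T)*(T + (T + 0)²))*5 = ((2*T)*(T + T²))*5 = (2*T*(T + T²))*5 = 10*T*(T + T²))
√(V(37) - 39664) = √(10*37²*(1 + 37) - 39664) = √(10*1369*38 - 39664) = √(520220 - 39664) = √480556 = 2*√120139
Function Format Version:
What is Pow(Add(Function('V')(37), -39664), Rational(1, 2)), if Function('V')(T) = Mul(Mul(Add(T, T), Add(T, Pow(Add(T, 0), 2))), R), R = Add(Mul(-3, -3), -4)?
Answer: Mul(2, Pow(120139, Rational(1, 2))) ≈ 693.22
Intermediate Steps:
R = 5 (R = Add(9, -4) = 5)
Function('V')(T) = Mul(10, T, Add(T, Pow(T, 2))) (Function('V')(T) = Mul(Mul(Add(T, T), Add(T, Pow(Add(T, 0), 2))), 5) = Mul(Mul(Mul(2, T), Add(T, Pow(T, 2))), 5) = Mul(Mul(2, T, Add(T, Pow(T, 2))), 5) = Mul(10, T, Add(T, Pow(T, 2))))
Pow(Add(Function('V')(37), -39664), Rational(1, 2)) = Pow(Add(Mul(10, Pow(37, 2), Add(1, 37)), -39664), Rational(1, 2)) = Pow(Add(Mul(10, 1369, 38), -39664), Rational(1, 2)) = Pow(Add(520220, -39664), Rational(1, 2)) = Pow(480556, Rational(1, 2)) = Mul(2, Pow(120139, Rational(1, 2)))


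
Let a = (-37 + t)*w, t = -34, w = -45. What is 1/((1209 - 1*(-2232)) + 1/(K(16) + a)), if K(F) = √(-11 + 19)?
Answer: 8781447423/30216963331042 + √2/60433926662084 ≈ 0.00029061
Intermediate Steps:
K(F) = 2*√2 (K(F) = √8 = 2*√2)
a = 3195 (a = (-37 - 34)*(-45) = -71*(-45) = 3195)
1/((1209 - 1*(-2232)) + 1/(K(16) + a)) = 1/((1209 - 1*(-2232)) + 1/(2*√2 + 3195)) = 1/((1209 + 2232) + 1/(3195 + 2*√2)) = 1/(3441 + 1/(3195 + 2*√2))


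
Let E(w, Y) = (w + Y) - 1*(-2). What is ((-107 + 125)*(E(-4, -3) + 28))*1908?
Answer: 789912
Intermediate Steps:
E(w, Y) = 2 + Y + w (E(w, Y) = (Y + w) + 2 = 2 + Y + w)
((-107 + 125)*(E(-4, -3) + 28))*1908 = ((-107 + 125)*((2 - 3 - 4) + 28))*1908 = (18*(-5 + 28))*1908 = (18*23)*1908 = 414*1908 = 789912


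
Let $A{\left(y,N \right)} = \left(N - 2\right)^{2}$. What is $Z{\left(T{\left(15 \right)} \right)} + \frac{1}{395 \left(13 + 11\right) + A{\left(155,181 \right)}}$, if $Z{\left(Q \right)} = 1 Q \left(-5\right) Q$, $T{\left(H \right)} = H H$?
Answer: $- \frac{10510003124}{41521} \approx -2.5313 \cdot 10^{5}$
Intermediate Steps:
$T{\left(H \right)} = H^{2}$
$Z{\left(Q \right)} = - 5 Q^{2}$ ($Z{\left(Q \right)} = Q \left(-5\right) Q = - 5 Q Q = - 5 Q^{2}$)
$A{\left(y,N \right)} = \left(-2 + N\right)^{2}$
$Z{\left(T{\left(15 \right)} \right)} + \frac{1}{395 \left(13 + 11\right) + A{\left(155,181 \right)}} = - 5 \left(15^{2}\right)^{2} + \frac{1}{395 \left(13 + 11\right) + \left(-2 + 181\right)^{2}} = - 5 \cdot 225^{2} + \frac{1}{395 \cdot 24 + 179^{2}} = \left(-5\right) 50625 + \frac{1}{9480 + 32041} = -253125 + \frac{1}{41521} = - \frac{10510003124}{41521}$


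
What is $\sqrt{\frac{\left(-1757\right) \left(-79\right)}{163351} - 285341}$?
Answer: $\frac{42 i \sqrt{4316263003942}}{163351} \approx 534.17 i$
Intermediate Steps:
$\sqrt{\frac{\left(-1757\right) \left(-79\right)}{163351} - 285341} = \sqrt{138803 \cdot \frac{1}{163351} - 285341} = \sqrt{\frac{138803}{163351} - 285341} = \sqrt{- \frac{46610598888}{163351}} = \frac{42 i \sqrt{4316263003942}}{163351}$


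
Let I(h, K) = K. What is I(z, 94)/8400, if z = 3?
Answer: 47/4200 ≈ 0.011190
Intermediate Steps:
I(z, 94)/8400 = 94/8400 = 94*(1/8400) = 47/4200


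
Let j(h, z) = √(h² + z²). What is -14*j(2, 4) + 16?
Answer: 16 - 28*√5 ≈ -46.610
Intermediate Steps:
-14*j(2, 4) + 16 = -14*√(2² + 4²) + 16 = -14*√(4 + 16) + 16 = -28*√5 + 16 = 16 - 28*√5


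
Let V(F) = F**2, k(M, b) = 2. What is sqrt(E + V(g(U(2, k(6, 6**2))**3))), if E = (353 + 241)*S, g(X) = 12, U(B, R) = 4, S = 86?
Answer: 6*sqrt(1423) ≈ 226.34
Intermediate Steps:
E = 51084 (E = (353 + 241)*86 = 594*86 = 51084)
sqrt(E + V(g(U(2, k(6, 6**2))**3))) = sqrt(51084 + 12**2) = sqrt(51084 + 144) = sqrt(51228) = 6*sqrt(1423)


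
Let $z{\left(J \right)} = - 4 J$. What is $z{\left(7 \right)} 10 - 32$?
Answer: $-312$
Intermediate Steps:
$z{\left(7 \right)} 10 - 32 = \left(-4\right) 7 \cdot 10 - 32 = \left(-28\right) 10 - 32 = -280 - 32 = -312$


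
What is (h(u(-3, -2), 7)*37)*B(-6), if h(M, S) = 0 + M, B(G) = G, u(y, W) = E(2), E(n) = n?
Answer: -444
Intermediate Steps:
u(y, W) = 2
h(M, S) = M
(h(u(-3, -2), 7)*37)*B(-6) = (2*37)*(-6) = 74*(-6) = -444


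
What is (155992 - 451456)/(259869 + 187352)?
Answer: -295464/447221 ≈ -0.66067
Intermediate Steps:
(155992 - 451456)/(259869 + 187352) = -295464/447221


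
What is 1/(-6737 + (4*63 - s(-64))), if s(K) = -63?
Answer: -1/6422 ≈ -0.00015571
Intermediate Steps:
1/(-6737 + (4*63 - s(-64))) = 1/(-6737 + (4*63 - 1*(-63))) = 1/(-6737 + (252 + 63)) = 1/(-6737 + 315) = 1/(-6422) = -1/6422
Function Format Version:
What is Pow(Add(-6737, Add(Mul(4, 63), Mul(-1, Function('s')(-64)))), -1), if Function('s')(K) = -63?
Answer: Rational(-1, 6422) ≈ -0.00015571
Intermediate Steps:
Pow(Add(-6737, Add(Mul(4, 63), Mul(-1, Function('s')(-64)))), -1) = Pow(Add(-6737, Add(Mul(4, 63), Mul(-1, -63))), -1) = Pow(Add(-6737, Add(252, 63)), -1) = Pow(Add(-6737, 315), -1) = Pow(-6422, -1) = Rational(-1, 6422)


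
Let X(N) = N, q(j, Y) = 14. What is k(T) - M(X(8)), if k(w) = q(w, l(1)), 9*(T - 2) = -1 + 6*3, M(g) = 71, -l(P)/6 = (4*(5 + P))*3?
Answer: -57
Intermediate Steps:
l(P) = -360 - 72*P (l(P) = -6*4*(5 + P)*3 = -6*(20 + 4*P)*3 = -6*(60 + 12*P) = -360 - 72*P)
T = 35/9 (T = 2 + (-1 + 6*3)/9 = 2 + (-1 + 18)/9 = 2 + (⅑)*17 = 2 + 17/9 = 35/9 ≈ 3.8889)
k(w) = 14
k(T) - M(X(8)) = 14 - 1*71 = 14 - 71 = -57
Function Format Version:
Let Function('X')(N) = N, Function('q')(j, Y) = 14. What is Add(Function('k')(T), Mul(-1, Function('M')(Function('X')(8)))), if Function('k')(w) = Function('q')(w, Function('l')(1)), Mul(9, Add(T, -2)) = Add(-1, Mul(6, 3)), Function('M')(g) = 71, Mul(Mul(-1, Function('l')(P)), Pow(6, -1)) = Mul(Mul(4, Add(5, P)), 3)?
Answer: -57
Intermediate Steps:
Function('l')(P) = Add(-360, Mul(-72, P)) (Function('l')(P) = Mul(-6, Mul(Mul(4, Add(5, P)), 3)) = Mul(-6, Mul(Add(20, Mul(4, P)), 3)) = Mul(-6, Add(60, Mul(12, P))) = Add(-360, Mul(-72, P)))
T = Rational(35, 9) (T = Add(2, Mul(Rational(1, 9), Add(-1, Mul(6, 3)))) = Add(2, Mul(Rational(1, 9), Add(-1, 18))) = Add(2, Mul(Rational(1, 9), 17)) = Add(2, Rational(17, 9)) = Rational(35, 9) ≈ 3.8889)
Function('k')(w) = 14
Add(Function('k')(T), Mul(-1, Function('M')(Function('X')(8)))) = Add(14, Mul(-1, 71)) = Add(14, -71) = -57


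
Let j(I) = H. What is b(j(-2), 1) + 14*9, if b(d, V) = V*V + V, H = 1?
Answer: 128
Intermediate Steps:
j(I) = 1
b(d, V) = V + V² (b(d, V) = V² + V = V + V²)
b(j(-2), 1) + 14*9 = 1*(1 + 1) + 14*9 = 1*2 + 126 = 2 + 126 = 128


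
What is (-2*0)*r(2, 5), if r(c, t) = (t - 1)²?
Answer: 0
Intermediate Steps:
r(c, t) = (-1 + t)²
(-2*0)*r(2, 5) = (-2*0)*(-1 + 5)² = 0*4² = 0*16 = 0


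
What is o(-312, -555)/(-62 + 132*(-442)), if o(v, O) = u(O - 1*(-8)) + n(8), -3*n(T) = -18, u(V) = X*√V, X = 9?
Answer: -3/29203 - 9*I*√547/58406 ≈ -0.00010273 - 0.003604*I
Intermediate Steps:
u(V) = 9*√V
n(T) = 6 (n(T) = -⅓*(-18) = 6)
o(v, O) = 6 + 9*√(8 + O) (o(v, O) = 9*√(O - 1*(-8)) + 6 = 9*√(O + 8) + 6 = 9*√(8 + O) + 6 = 6 + 9*√(8 + O))
o(-312, -555)/(-62 + 132*(-442)) = (6 + 9*√(8 - 555))/(-62 + 132*(-442)) = (6 + 9*√(-547))/(-62 - 58344) = (6 + 9*(I*√547))/(-58406) = (6 + 9*I*√547)*(-1/58406) = -3/29203 - 9*I*√547/58406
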